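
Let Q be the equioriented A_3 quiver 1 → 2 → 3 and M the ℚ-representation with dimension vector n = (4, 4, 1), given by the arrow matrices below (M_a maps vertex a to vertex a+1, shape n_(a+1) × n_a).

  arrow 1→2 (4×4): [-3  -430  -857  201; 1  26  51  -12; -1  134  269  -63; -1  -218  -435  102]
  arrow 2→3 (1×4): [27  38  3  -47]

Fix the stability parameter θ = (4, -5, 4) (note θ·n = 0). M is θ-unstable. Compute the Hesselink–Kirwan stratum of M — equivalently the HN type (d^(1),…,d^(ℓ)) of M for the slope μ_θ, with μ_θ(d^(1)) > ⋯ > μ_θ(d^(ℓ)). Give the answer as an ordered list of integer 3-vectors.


Barcode: M ≅ I[1,1]^2, I[1,2], I[1,3], I[2,2]^2. HN layers by μ_θ (3 steps, strictly decreasing):
  μ^(1)=4; μ^(2)=-1/2; μ^(3)=-5

((2, 0, 1); (2, 2, 0); (0, 2, 0))


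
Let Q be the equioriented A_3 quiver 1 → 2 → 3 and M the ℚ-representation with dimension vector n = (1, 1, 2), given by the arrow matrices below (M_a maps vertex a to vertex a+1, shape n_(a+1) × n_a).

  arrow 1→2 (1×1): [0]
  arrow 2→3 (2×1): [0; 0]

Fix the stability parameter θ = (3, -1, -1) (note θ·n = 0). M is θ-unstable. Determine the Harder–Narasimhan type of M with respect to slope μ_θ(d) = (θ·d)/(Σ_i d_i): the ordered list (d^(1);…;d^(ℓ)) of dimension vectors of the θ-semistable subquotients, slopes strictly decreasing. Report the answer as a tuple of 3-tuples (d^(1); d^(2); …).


Interval decomposition of M: I[1,1], I[2,2], I[3,3]^2.
HN type (ℓ=2): μ^(1)=3; μ^(2)=-1

((1, 0, 0); (0, 1, 2))


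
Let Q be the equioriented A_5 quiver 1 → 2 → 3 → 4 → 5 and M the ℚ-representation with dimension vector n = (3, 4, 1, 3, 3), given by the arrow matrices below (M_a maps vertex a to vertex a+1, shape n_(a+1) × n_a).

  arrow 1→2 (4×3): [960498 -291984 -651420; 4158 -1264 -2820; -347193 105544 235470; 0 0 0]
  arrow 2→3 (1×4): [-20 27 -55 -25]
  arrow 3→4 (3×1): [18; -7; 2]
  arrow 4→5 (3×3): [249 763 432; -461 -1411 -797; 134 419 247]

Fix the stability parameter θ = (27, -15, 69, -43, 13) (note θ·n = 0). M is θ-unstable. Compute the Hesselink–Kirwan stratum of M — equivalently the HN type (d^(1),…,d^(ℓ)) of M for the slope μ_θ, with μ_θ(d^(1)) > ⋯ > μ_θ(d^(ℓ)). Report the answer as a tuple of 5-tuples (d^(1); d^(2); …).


Via rank(M_{q-1}∘⋯∘M_p): M ≅ I[1,1]^2, I[1,5], I[2,2]^3, I[4,5]^2.
μ_θ-semistable layers: μ^(1)=27; μ^(2)=13; μ^(3)=6; μ^(4)=-15; μ^(5)=-43

((2, 0, 0, 0, 0); (0, 0, 1, 1, 3); (1, 1, 0, 0, 0); (0, 3, 0, 0, 0); (0, 0, 0, 2, 0))


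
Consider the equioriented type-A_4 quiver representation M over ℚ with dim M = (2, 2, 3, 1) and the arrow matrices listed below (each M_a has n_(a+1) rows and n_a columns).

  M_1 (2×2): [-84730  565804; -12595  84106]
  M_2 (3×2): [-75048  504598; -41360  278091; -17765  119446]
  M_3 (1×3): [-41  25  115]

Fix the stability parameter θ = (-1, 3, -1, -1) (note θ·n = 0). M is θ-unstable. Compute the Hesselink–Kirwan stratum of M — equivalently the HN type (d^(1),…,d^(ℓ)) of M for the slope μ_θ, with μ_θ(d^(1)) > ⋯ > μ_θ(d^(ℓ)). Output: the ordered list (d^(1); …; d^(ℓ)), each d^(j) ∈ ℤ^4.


Barcode: M ≅ I[1,1], I[1,4], I[2,3], I[3,3]. HN layers by μ_θ (3 steps, strictly decreasing):
  μ^(1)=1; μ^(2)=1/3; μ^(3)=-1

((0, 1, 1, 0); (0, 1, 1, 1); (2, 0, 1, 0))


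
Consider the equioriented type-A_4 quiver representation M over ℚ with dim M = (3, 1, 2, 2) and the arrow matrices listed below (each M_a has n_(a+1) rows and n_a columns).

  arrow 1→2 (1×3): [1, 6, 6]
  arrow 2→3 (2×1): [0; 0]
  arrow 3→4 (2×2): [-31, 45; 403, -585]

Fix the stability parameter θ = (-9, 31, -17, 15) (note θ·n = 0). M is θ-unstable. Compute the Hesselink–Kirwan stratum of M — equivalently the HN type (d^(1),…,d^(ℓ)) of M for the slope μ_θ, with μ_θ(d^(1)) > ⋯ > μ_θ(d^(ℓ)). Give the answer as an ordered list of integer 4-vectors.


Interval decomposition of M: I[1,1]^2, I[1,2], I[3,3], I[3,4], I[4,4].
HN type (ℓ=4): μ^(1)=31; μ^(2)=15; μ^(3)=-9; μ^(4)=-17

((0, 1, 0, 0); (0, 0, 0, 2); (3, 0, 0, 0); (0, 0, 2, 0))


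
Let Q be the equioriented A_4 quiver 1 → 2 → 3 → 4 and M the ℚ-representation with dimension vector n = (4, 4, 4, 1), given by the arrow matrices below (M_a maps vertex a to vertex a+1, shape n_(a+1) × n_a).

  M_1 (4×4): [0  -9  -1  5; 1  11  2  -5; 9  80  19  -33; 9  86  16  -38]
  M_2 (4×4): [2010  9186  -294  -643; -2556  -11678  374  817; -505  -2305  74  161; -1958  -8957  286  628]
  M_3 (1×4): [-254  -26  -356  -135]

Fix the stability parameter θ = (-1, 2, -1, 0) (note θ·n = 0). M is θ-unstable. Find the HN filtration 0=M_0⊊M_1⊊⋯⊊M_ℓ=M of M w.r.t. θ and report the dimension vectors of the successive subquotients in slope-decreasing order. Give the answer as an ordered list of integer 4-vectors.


Via rank(M_{q-1}∘⋯∘M_p): M ≅ I[1,2], I[1,3]^2, I[1,4], I[3,3].
μ_θ-semistable layers: μ^(1)=2; μ^(2)=1/2; μ^(3)=1/3; μ^(4)=-1

((0, 1, 0, 0); (0, 2, 2, 0); (0, 1, 1, 1); (4, 0, 1, 0))


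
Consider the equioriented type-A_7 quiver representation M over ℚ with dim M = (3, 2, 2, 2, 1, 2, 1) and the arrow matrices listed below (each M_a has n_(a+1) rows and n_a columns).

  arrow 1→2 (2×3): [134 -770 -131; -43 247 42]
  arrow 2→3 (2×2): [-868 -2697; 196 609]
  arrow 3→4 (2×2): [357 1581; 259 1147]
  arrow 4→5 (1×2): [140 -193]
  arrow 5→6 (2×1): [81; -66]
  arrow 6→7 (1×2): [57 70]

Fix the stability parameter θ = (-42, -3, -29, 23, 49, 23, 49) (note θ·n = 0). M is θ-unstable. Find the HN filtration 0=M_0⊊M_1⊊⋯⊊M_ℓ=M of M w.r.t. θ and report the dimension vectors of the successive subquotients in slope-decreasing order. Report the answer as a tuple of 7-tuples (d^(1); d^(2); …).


Via rank(M_{q-1}∘⋯∘M_p): M ≅ I[1,1], I[1,2], I[1,3], I[3,7], I[4,4], I[6,6].
μ_θ-semistable layers: μ^(1)=49; μ^(2)=36; μ^(3)=23; μ^(4)=-3; μ^(5)=-16; μ^(6)=-29; μ^(7)=-42

((0, 0, 0, 0, 0, 0, 1); (0, 0, 0, 0, 1, 1, 0); (0, 0, 0, 2, 0, 1, 0); (0, 1, 0, 0, 0, 0, 0); (0, 1, 1, 0, 0, 0, 0); (0, 0, 1, 0, 0, 0, 0); (3, 0, 0, 0, 0, 0, 0))


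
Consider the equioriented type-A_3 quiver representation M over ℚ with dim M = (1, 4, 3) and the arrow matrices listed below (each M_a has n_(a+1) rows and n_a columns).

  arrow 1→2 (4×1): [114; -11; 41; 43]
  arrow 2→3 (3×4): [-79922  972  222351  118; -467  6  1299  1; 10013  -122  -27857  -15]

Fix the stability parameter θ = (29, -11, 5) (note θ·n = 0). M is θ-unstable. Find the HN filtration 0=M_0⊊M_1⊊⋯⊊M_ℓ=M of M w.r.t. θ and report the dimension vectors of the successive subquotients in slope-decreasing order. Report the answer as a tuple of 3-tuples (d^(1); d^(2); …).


Barcode: M ≅ I[1,3], I[2,2]^2, I[2,3], I[3,3]. HN layers by μ_θ (3 steps, strictly decreasing):
  μ^(1)=23/3; μ^(2)=5; μ^(3)=-11

((1, 1, 1); (0, 0, 2); (0, 3, 0))


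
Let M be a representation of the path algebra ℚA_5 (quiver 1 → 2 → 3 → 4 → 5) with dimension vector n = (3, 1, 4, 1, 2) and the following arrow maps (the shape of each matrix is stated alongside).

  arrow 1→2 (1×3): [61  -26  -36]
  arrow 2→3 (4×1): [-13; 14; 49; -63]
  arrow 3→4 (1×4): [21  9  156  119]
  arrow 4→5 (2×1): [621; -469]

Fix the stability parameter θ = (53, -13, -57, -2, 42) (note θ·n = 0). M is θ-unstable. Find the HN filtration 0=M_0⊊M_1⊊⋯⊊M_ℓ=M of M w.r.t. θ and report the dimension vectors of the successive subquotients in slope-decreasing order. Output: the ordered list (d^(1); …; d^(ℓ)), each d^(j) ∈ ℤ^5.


Barcode: M ≅ I[1,1]^2, I[1,3], I[3,3]^2, I[3,5], I[5,5]. HN layers by μ_θ (5 steps, strictly decreasing):
  μ^(1)=53; μ^(2)=42; μ^(3)=-2; μ^(4)=-17/3; μ^(5)=-57

((2, 0, 0, 0, 0); (0, 0, 0, 0, 2); (0, 0, 0, 1, 0); (1, 1, 1, 0, 0); (0, 0, 3, 0, 0))


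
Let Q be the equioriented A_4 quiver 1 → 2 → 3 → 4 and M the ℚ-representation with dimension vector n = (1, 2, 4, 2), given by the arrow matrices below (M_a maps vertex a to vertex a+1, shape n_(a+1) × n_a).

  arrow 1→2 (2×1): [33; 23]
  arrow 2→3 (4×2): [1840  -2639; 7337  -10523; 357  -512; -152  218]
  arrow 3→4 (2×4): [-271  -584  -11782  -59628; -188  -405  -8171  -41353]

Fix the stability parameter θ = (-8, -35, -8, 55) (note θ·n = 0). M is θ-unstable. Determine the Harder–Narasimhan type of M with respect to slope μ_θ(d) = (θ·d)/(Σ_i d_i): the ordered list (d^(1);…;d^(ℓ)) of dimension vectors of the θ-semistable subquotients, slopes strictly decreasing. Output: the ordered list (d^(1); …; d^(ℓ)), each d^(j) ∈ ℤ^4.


Via rank(M_{q-1}∘⋯∘M_p): M ≅ I[1,4], I[2,4], I[3,3]^2.
μ_θ-semistable layers: μ^(1)=55; μ^(2)=-8; μ^(3)=-43/2; μ^(4)=-35

((0, 0, 0, 2); (0, 0, 4, 0); (1, 1, 0, 0); (0, 1, 0, 0))


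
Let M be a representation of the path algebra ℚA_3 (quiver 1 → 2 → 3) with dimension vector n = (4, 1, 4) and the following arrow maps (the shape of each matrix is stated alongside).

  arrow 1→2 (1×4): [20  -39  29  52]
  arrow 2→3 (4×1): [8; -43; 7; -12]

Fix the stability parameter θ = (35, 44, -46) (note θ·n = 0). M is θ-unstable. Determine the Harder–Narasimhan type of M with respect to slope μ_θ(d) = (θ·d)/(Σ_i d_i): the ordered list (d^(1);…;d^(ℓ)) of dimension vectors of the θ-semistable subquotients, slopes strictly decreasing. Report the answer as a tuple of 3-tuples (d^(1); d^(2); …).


Interval decomposition of M: I[1,1]^3, I[1,3], I[3,3]^3.
HN type (ℓ=3): μ^(1)=35; μ^(2)=11; μ^(3)=-46

((3, 0, 0); (1, 1, 1); (0, 0, 3))


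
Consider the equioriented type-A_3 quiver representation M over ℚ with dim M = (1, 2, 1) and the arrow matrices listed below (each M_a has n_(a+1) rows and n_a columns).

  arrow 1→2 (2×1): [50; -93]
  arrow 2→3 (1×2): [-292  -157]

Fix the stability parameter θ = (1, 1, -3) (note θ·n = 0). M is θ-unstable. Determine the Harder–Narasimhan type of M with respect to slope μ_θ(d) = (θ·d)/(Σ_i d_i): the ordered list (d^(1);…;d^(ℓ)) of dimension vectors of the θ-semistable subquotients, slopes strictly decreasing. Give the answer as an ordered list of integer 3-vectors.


Barcode: M ≅ I[1,3], I[2,2]. HN layers by μ_θ (2 steps, strictly decreasing):
  μ^(1)=1; μ^(2)=-1/3

((0, 1, 0); (1, 1, 1))


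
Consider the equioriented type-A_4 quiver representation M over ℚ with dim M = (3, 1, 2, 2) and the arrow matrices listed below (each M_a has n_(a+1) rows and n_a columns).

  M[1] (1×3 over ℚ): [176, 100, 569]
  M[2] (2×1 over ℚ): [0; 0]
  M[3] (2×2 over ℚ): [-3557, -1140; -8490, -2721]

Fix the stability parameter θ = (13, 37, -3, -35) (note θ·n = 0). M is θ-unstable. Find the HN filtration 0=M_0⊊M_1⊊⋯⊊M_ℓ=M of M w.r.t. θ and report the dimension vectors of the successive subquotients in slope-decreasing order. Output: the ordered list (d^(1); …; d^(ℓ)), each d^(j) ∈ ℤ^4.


Barcode: M ≅ I[1,1]^2, I[1,2], I[3,4]^2. HN layers by μ_θ (3 steps, strictly decreasing):
  μ^(1)=37; μ^(2)=13; μ^(3)=-19

((0, 1, 0, 0); (3, 0, 0, 0); (0, 0, 2, 2))


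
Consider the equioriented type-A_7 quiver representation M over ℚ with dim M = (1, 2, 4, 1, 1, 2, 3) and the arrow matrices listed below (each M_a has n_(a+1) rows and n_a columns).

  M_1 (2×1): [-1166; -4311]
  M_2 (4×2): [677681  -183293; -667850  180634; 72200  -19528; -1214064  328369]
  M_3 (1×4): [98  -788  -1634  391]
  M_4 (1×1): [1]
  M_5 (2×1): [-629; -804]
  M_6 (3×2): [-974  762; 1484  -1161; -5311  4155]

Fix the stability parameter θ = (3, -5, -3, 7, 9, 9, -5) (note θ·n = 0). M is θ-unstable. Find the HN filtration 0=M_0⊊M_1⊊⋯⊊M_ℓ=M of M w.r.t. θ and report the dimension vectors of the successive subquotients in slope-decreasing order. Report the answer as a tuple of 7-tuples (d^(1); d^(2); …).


Interval decomposition of M: I[1,7], I[2,3], I[3,3]^2, I[6,7], I[7,7].
HN type (ℓ=5): μ^(1)=5; μ^(2)=2; μ^(3)=-5/3; μ^(4)=-3; μ^(5)=-5

((0, 0, 0, 1, 1, 1, 1); (0, 0, 0, 0, 0, 1, 1); (1, 1, 1, 0, 0, 0, 0); (0, 0, 3, 0, 0, 0, 0); (0, 1, 0, 0, 0, 0, 1))


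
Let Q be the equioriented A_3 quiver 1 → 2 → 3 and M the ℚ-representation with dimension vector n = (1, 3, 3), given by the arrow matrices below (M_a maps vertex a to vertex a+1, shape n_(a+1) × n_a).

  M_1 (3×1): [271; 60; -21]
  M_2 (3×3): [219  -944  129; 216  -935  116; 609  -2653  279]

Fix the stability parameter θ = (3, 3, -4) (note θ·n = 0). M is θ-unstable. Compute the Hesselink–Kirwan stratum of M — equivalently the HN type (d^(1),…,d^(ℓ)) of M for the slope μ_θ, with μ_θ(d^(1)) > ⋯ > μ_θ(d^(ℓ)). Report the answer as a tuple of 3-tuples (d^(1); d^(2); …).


Barcode: M ≅ I[1,2], I[2,3]^2, I[3,3]. HN layers by μ_θ (3 steps, strictly decreasing):
  μ^(1)=3; μ^(2)=-1/2; μ^(3)=-4

((1, 1, 0); (0, 2, 2); (0, 0, 1))


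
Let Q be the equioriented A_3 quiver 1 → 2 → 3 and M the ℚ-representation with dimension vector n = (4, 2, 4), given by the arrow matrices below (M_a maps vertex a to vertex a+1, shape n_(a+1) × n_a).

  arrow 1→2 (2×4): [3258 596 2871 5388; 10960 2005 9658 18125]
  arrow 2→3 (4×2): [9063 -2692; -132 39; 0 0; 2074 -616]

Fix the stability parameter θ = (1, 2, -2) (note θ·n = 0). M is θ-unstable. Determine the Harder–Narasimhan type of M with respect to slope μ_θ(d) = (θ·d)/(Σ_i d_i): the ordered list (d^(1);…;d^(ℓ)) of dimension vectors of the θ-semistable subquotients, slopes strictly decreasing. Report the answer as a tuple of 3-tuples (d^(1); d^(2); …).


Interval decomposition of M: I[1,1]^2, I[1,3]^2, I[3,3]^2.
HN type (ℓ=3): μ^(1)=1; μ^(2)=1/3; μ^(3)=-2

((2, 0, 0); (2, 2, 2); (0, 0, 2))


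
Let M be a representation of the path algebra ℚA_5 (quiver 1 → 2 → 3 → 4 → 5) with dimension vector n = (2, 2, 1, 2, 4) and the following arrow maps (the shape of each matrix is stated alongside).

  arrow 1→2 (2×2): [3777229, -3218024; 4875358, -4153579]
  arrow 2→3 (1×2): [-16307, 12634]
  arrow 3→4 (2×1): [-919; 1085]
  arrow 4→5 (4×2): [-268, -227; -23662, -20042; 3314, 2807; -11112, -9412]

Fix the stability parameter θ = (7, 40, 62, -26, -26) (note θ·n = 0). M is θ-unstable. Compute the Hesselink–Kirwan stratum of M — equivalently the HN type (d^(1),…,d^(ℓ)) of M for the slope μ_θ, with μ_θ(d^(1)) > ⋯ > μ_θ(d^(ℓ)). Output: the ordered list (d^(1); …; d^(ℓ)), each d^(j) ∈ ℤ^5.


Via rank(M_{q-1}∘⋯∘M_p): M ≅ I[1,2], I[1,5], I[4,5], I[5,5]^2.
μ_θ-semistable layers: μ^(1)=40; μ^(2)=25/2; μ^(3)=7; μ^(4)=-26

((0, 1, 0, 0, 0); (0, 1, 1, 1, 1); (2, 0, 0, 0, 0); (0, 0, 0, 1, 3))


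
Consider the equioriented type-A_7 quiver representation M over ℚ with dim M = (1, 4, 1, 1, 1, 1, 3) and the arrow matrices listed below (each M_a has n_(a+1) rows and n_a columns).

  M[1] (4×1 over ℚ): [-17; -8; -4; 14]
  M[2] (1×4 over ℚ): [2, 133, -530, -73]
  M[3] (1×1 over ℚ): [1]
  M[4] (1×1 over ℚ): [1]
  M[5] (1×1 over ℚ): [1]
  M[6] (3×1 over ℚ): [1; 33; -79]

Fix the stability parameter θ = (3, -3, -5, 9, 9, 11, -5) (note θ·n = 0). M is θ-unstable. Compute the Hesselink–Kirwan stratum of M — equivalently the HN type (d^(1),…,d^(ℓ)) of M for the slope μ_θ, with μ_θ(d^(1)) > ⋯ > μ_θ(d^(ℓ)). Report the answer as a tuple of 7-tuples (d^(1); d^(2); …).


Via rank(M_{q-1}∘⋯∘M_p): M ≅ I[1,2], I[2,2]^2, I[2,7], I[7,7]^2.
μ_θ-semistable layers: μ^(1)=6; μ^(2)=0; μ^(3)=-3; μ^(4)=-4; μ^(5)=-5

((0, 0, 0, 1, 1, 1, 1); (1, 1, 0, 0, 0, 0, 0); (0, 2, 0, 0, 0, 0, 0); (0, 1, 1, 0, 0, 0, 0); (0, 0, 0, 0, 0, 0, 2))


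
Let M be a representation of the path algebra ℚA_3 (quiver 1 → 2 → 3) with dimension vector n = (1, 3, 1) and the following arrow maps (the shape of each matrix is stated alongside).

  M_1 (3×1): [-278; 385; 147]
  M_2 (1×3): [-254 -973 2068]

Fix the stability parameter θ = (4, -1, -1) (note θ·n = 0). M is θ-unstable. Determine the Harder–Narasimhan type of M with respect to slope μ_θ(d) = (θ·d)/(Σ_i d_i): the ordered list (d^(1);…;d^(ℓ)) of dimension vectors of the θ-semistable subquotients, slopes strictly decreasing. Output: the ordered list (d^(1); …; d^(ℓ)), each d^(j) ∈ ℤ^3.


Via rank(M_{q-1}∘⋯∘M_p): M ≅ I[1,3], I[2,2]^2.
μ_θ-semistable layers: μ^(1)=2/3; μ^(2)=-1

((1, 1, 1); (0, 2, 0))


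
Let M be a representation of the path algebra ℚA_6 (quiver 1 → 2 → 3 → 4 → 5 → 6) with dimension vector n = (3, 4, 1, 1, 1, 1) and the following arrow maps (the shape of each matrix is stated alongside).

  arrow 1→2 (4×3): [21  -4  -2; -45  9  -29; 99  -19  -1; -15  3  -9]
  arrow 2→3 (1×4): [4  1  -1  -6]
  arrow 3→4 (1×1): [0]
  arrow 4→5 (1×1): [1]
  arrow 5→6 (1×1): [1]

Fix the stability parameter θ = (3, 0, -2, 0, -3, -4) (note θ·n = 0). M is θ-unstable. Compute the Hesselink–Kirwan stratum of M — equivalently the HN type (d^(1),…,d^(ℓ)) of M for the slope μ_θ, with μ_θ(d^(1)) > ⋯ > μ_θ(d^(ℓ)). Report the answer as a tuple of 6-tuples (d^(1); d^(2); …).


Via rank(M_{q-1}∘⋯∘M_p): M ≅ I[1,2]^2, I[1,3], I[2,2], I[4,6].
μ_θ-semistable layers: μ^(1)=3/2; μ^(2)=1/3; μ^(3)=0; μ^(4)=-7/3

((2, 2, 0, 0, 0, 0); (1, 1, 1, 0, 0, 0); (0, 1, 0, 0, 0, 0); (0, 0, 0, 1, 1, 1))


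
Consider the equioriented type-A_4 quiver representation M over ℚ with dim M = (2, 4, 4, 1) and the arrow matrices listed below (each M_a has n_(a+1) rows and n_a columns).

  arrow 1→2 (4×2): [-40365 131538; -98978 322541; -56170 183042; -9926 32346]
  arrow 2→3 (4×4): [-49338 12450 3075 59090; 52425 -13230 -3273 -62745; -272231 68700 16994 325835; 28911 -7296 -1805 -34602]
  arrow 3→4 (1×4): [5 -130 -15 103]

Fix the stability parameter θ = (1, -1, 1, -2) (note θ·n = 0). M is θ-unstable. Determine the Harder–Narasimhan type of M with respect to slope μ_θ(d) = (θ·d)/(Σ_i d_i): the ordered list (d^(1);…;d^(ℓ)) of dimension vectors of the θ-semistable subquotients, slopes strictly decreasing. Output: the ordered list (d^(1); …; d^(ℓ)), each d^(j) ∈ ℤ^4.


Interval decomposition of M: I[1,2], I[1,3], I[2,3], I[2,4], I[3,3].
HN type (ℓ=4): μ^(1)=1; μ^(2)=0; μ^(3)=-1/2; μ^(4)=-1

((0, 0, 3, 0); (2, 2, 0, 0); (0, 0, 1, 1); (0, 2, 0, 0))


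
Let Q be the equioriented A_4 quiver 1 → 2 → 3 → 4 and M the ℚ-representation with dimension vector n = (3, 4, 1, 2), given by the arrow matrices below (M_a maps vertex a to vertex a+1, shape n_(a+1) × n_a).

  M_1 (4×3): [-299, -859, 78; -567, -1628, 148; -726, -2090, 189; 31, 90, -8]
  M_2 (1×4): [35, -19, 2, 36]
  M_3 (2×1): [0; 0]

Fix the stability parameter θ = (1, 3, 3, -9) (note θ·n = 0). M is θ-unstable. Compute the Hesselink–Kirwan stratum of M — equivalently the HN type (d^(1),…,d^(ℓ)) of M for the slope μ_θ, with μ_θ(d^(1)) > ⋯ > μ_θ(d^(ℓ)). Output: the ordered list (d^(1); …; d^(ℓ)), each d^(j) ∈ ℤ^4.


Via rank(M_{q-1}∘⋯∘M_p): M ≅ I[1,2]^2, I[1,3], I[2,2], I[4,4]^2.
μ_θ-semistable layers: μ^(1)=3; μ^(2)=1; μ^(3)=-9

((0, 4, 1, 0); (3, 0, 0, 0); (0, 0, 0, 2))


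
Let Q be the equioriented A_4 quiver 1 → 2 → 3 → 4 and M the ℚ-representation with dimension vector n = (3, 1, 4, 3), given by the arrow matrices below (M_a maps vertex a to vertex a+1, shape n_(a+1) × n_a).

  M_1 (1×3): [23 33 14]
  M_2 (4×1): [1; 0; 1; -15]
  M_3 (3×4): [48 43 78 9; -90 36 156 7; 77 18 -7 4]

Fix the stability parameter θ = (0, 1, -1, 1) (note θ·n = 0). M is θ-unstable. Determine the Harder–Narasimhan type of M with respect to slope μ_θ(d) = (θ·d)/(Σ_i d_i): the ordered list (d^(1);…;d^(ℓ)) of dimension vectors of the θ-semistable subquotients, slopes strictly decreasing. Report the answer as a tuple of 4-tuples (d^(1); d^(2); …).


Interval decomposition of M: I[1,1]^2, I[1,4], I[3,3], I[3,4]^2.
HN type (ℓ=3): μ^(1)=1; μ^(2)=0; μ^(3)=-1

((0, 0, 0, 3); (3, 1, 1, 0); (0, 0, 3, 0))


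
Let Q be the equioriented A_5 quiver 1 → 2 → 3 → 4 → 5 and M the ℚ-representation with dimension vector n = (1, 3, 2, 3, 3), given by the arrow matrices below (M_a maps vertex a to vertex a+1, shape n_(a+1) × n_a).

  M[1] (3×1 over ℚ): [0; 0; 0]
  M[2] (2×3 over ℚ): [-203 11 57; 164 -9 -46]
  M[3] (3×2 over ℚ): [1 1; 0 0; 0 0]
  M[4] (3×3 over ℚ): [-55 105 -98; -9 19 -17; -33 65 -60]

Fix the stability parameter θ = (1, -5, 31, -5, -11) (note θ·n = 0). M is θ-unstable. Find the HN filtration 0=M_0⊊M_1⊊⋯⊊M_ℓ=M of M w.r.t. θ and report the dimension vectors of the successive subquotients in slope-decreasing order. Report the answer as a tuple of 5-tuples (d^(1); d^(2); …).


Barcode: M ≅ I[1,1], I[2,2], I[2,3], I[2,5], I[4,5]^2. HN layers by μ_θ (5 steps, strictly decreasing):
  μ^(1)=31; μ^(2)=5; μ^(3)=1; μ^(4)=-5; μ^(5)=-8

((0, 0, 1, 0, 0); (0, 0, 1, 1, 1); (1, 0, 0, 0, 0); (0, 3, 0, 0, 0); (0, 0, 0, 2, 2))


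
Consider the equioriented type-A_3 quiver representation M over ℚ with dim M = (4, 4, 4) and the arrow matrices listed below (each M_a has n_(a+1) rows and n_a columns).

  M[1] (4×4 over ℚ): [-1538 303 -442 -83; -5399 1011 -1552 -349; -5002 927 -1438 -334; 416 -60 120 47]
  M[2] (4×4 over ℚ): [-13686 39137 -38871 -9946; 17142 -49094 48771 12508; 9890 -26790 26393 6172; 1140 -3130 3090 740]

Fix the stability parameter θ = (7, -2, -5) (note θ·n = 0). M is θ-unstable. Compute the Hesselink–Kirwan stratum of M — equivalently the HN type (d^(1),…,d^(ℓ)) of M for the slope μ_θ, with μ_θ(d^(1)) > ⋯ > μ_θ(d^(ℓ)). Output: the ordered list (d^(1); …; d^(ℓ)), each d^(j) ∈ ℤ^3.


Interval decomposition of M: I[1,2]^2, I[1,3]^2, I[3,3]^2.
HN type (ℓ=3): μ^(1)=5/2; μ^(2)=0; μ^(3)=-5

((2, 2, 0); (2, 2, 2); (0, 0, 2))


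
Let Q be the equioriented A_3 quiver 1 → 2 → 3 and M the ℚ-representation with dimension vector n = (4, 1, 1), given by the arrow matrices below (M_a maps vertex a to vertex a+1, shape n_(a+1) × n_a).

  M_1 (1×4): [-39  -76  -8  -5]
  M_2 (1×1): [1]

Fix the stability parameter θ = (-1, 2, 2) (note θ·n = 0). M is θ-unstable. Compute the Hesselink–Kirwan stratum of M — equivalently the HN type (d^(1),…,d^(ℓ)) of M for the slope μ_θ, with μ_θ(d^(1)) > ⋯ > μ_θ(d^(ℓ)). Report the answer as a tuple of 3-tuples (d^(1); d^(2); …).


Interval decomposition of M: I[1,1]^3, I[1,3].
HN type (ℓ=2): μ^(1)=2; μ^(2)=-1

((0, 1, 1); (4, 0, 0))


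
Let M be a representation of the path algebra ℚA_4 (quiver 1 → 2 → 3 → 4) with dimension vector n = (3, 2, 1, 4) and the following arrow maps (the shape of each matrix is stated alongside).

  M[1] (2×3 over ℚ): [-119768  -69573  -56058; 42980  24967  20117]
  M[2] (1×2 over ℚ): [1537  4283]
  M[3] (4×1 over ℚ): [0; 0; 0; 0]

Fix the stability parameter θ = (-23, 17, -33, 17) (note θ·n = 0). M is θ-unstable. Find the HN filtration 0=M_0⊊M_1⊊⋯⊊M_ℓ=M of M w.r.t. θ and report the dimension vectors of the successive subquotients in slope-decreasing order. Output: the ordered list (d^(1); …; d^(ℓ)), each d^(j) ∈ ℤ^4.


Interval decomposition of M: I[1,1], I[1,2], I[1,3], I[4,4]^4.
HN type (ℓ=3): μ^(1)=17; μ^(2)=-8; μ^(3)=-23

((0, 1, 0, 4); (0, 1, 1, 0); (3, 0, 0, 0))


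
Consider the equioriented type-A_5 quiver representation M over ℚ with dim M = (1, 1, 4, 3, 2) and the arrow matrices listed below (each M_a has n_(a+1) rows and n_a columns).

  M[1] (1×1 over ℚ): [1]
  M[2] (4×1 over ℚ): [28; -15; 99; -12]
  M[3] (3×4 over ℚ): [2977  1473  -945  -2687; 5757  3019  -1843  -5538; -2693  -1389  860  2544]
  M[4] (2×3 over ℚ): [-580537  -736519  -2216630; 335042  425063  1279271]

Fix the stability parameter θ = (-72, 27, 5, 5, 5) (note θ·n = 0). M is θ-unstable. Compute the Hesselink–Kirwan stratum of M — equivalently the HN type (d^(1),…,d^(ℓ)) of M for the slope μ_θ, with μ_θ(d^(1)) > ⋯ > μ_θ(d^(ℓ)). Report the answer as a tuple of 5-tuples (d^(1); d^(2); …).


Via rank(M_{q-1}∘⋯∘M_p): M ≅ I[1,5], I[3,3], I[3,4], I[3,5].
μ_θ-semistable layers: μ^(1)=21/2; μ^(2)=5; μ^(3)=-72

((0, 1, 1, 1, 1); (0, 0, 3, 2, 1); (1, 0, 0, 0, 0))


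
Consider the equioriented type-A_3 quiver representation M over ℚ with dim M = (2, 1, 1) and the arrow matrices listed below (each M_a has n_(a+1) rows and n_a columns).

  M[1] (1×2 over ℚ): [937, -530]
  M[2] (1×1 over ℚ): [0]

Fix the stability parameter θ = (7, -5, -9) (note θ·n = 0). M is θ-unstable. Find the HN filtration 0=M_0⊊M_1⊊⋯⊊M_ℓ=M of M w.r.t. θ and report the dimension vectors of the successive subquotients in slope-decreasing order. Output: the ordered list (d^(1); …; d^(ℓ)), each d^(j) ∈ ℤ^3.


Barcode: M ≅ I[1,1], I[1,2], I[3,3]. HN layers by μ_θ (3 steps, strictly decreasing):
  μ^(1)=7; μ^(2)=1; μ^(3)=-9

((1, 0, 0); (1, 1, 0); (0, 0, 1))


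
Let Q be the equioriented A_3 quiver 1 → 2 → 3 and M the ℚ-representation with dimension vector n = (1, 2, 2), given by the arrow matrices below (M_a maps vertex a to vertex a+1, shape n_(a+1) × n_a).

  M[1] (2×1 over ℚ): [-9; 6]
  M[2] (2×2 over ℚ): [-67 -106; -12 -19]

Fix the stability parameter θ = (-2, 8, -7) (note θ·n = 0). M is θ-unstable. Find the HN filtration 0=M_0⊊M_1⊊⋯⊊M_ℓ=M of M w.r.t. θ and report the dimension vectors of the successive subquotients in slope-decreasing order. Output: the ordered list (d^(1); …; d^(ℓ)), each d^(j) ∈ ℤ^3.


Via rank(M_{q-1}∘⋯∘M_p): M ≅ I[1,3], I[2,3].
μ_θ-semistable layers: μ^(1)=1/2; μ^(2)=-2

((0, 2, 2); (1, 0, 0))


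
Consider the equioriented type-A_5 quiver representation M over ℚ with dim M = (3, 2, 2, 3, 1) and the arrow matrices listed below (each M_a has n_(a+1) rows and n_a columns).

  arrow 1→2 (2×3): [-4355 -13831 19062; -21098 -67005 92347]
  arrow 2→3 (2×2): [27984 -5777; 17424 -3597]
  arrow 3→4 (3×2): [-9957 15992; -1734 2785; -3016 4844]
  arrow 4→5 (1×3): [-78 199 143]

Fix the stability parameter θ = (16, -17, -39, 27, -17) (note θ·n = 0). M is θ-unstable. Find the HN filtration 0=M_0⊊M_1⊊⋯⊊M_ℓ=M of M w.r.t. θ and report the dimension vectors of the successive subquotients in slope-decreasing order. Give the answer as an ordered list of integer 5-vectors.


Barcode: M ≅ I[1,1], I[1,2], I[1,5], I[3,4], I[4,4]. HN layers by μ_θ (6 steps, strictly decreasing):
  μ^(1)=27; μ^(2)=16; μ^(3)=5; μ^(4)=-1/2; μ^(5)=-40/3; μ^(6)=-39

((0, 0, 0, 2, 0); (1, 0, 0, 0, 0); (0, 0, 0, 1, 1); (1, 1, 0, 0, 0); (1, 1, 1, 0, 0); (0, 0, 1, 0, 0))


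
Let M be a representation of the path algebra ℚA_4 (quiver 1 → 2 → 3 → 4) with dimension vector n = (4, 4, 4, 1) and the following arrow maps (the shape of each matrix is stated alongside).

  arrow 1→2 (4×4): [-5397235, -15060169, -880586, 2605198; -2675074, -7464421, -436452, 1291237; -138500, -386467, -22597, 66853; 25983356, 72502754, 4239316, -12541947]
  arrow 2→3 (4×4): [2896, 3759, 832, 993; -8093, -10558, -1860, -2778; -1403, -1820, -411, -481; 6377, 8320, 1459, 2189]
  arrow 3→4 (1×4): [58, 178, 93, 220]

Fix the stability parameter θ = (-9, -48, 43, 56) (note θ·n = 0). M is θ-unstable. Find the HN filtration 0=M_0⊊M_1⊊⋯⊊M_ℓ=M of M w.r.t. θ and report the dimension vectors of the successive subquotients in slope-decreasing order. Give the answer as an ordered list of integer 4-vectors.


Via rank(M_{q-1}∘⋯∘M_p): M ≅ I[1,2], I[1,3]^2, I[1,4], I[3,3].
μ_θ-semistable layers: μ^(1)=56; μ^(2)=43; μ^(3)=-57/2

((0, 0, 0, 1); (0, 0, 4, 0); (4, 4, 0, 0))


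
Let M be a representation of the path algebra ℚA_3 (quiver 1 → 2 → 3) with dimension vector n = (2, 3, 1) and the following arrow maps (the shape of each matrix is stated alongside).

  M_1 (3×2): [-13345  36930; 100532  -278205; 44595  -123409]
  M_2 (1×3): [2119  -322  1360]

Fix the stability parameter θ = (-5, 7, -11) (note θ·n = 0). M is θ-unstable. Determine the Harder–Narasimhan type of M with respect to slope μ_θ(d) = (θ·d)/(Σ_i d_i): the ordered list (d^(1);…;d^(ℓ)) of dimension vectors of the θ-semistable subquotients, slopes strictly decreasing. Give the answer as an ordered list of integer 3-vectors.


Barcode: M ≅ I[1,2], I[1,3], I[2,2]. HN layers by μ_θ (3 steps, strictly decreasing):
  μ^(1)=7; μ^(2)=-2; μ^(3)=-5

((0, 2, 0); (0, 1, 1); (2, 0, 0))


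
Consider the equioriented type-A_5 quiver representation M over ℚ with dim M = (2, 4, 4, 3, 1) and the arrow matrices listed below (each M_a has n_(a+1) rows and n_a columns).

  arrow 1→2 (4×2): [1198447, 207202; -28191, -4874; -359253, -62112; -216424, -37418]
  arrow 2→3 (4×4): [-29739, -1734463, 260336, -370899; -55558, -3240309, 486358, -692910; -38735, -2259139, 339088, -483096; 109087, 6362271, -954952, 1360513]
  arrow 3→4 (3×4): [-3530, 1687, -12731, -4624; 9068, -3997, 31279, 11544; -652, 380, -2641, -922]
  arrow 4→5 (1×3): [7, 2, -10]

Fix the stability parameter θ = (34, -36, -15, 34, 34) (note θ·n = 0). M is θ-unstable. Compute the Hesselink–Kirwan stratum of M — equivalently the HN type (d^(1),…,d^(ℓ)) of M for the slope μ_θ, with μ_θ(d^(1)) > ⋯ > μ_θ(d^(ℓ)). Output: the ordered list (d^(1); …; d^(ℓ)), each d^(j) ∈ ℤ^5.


Barcode: M ≅ I[1,4], I[1,5], I[2,2], I[2,4], I[3,3]. HN layers by μ_θ (4 steps, strictly decreasing):
  μ^(1)=34; μ^(2)=-17/3; μ^(3)=-15; μ^(4)=-36

((0, 0, 0, 3, 1); (2, 2, 2, 0, 0); (0, 0, 2, 0, 0); (0, 2, 0, 0, 0))


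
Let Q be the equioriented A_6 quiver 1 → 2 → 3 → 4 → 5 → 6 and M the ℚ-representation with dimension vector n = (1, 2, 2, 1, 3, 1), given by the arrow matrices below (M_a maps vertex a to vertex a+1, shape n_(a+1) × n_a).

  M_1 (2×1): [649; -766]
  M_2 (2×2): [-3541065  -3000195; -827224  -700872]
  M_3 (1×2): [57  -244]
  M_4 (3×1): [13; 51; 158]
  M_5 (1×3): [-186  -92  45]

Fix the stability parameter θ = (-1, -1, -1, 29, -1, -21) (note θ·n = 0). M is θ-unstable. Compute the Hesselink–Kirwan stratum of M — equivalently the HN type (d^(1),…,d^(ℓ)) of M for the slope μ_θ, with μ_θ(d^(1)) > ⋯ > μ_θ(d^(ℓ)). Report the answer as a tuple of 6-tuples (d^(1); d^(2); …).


Barcode: M ≅ I[1,5], I[2,2], I[3,3], I[5,5], I[5,6]. HN layers by μ_θ (3 steps, strictly decreasing):
  μ^(1)=14; μ^(2)=-1; μ^(3)=-11

((0, 0, 0, 1, 1, 0); (1, 2, 2, 0, 1, 0); (0, 0, 0, 0, 1, 1))


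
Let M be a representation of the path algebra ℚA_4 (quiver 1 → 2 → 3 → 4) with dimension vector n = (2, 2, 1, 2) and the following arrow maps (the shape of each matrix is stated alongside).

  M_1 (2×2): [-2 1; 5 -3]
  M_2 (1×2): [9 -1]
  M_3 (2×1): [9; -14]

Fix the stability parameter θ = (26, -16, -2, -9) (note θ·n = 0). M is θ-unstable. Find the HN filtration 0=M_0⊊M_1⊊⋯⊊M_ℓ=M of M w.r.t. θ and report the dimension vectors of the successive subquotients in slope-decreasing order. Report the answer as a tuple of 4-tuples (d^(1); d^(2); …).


Interval decomposition of M: I[1,2], I[1,4], I[4,4].
HN type (ℓ=3): μ^(1)=5; μ^(2)=-1/4; μ^(3)=-9

((1, 1, 0, 0); (1, 1, 1, 1); (0, 0, 0, 1))


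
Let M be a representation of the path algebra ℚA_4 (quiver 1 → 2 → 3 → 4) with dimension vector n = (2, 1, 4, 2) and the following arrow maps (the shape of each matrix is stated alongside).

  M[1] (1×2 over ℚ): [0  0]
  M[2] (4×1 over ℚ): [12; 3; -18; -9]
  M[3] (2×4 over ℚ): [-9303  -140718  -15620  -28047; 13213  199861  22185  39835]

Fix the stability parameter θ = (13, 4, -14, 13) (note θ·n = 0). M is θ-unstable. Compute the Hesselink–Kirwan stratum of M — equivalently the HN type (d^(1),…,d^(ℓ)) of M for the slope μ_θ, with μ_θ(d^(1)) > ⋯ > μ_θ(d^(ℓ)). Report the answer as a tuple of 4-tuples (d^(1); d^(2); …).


Interval decomposition of M: I[1,1]^2, I[2,4], I[3,3]^2, I[3,4].
HN type (ℓ=3): μ^(1)=13; μ^(2)=-5; μ^(3)=-14

((2, 0, 0, 2); (0, 1, 1, 0); (0, 0, 3, 0))


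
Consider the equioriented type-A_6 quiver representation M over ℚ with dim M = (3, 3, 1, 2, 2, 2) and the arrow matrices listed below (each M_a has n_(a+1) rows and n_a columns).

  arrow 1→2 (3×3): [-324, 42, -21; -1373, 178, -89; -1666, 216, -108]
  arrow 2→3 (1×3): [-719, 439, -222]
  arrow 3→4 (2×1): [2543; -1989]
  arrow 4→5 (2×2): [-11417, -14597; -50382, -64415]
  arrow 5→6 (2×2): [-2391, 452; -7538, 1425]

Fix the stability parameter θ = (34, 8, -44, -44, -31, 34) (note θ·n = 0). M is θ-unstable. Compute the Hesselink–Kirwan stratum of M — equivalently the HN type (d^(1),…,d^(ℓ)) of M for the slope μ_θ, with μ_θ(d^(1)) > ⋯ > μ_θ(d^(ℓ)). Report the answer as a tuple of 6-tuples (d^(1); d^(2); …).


Barcode: M ≅ I[1,1], I[1,2], I[1,6], I[2,2], I[4,6]. HN layers by μ_θ (6 steps, strictly decreasing):
  μ^(1)=34; μ^(2)=21; μ^(3)=8; μ^(4)=-77/5; μ^(5)=-31; μ^(6)=-44

((1, 0, 0, 0, 0, 2); (1, 1, 0, 0, 0, 0); (0, 1, 0, 0, 0, 0); (1, 1, 1, 1, 1, 0); (0, 0, 0, 0, 1, 0); (0, 0, 0, 1, 0, 0))


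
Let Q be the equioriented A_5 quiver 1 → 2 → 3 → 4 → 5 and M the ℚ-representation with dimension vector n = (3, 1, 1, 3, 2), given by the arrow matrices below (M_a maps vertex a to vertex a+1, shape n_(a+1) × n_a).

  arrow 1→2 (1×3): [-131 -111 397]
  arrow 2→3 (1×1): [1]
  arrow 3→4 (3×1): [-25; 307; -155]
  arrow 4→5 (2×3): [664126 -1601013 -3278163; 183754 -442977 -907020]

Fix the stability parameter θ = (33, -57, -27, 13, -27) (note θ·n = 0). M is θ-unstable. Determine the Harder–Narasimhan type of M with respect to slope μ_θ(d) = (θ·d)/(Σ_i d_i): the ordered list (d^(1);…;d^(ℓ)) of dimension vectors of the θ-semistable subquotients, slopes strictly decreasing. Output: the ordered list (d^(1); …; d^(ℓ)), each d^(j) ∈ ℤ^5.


Barcode: M ≅ I[1,1]^2, I[1,5], I[4,4], I[4,5]. HN layers by μ_θ (4 steps, strictly decreasing):
  μ^(1)=33; μ^(2)=13; μ^(3)=-7; μ^(4)=-17

((2, 0, 0, 0, 0); (0, 0, 0, 1, 0); (0, 0, 0, 2, 2); (1, 1, 1, 0, 0))


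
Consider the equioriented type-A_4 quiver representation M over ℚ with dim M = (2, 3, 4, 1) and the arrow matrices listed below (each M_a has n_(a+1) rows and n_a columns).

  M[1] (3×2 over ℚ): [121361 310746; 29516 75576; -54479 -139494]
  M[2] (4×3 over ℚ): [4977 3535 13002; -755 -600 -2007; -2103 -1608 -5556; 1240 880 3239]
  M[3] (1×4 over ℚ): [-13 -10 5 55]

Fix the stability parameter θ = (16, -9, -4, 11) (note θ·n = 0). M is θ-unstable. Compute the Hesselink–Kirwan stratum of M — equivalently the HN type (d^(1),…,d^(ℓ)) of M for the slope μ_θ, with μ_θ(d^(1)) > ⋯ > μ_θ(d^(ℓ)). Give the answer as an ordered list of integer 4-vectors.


Interval decomposition of M: I[1,1], I[1,4], I[2,3]^2, I[3,3].
HN type (ℓ=5): μ^(1)=16; μ^(2)=11; μ^(3)=1; μ^(4)=-4; μ^(5)=-9

((1, 0, 0, 0); (0, 0, 0, 1); (1, 1, 1, 0); (0, 0, 3, 0); (0, 2, 0, 0))


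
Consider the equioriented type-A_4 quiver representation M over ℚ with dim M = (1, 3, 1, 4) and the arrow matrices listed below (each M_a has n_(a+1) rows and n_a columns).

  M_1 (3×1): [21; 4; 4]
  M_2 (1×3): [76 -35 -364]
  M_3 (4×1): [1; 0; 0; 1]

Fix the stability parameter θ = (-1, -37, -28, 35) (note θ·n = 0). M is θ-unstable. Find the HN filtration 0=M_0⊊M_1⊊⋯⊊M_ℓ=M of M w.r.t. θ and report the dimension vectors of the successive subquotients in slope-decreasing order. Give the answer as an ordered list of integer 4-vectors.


Barcode: M ≅ I[1,2], I[2,2], I[2,4], I[4,4]^3. HN layers by μ_θ (4 steps, strictly decreasing):
  μ^(1)=35; μ^(2)=-19; μ^(3)=-28; μ^(4)=-37

((0, 0, 0, 4); (1, 1, 0, 0); (0, 0, 1, 0); (0, 2, 0, 0))


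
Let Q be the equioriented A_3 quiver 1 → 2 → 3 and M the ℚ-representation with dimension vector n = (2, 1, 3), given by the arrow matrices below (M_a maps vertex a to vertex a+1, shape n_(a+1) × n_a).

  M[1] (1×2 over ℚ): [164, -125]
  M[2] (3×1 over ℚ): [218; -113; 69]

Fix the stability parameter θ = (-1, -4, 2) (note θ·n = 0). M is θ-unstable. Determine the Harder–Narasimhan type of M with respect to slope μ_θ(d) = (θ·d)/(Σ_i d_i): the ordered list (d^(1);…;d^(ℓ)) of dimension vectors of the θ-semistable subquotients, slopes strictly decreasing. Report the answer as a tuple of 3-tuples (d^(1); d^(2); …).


Interval decomposition of M: I[1,1], I[1,3], I[3,3]^2.
HN type (ℓ=3): μ^(1)=2; μ^(2)=-1; μ^(3)=-5/2

((0, 0, 3); (1, 0, 0); (1, 1, 0))


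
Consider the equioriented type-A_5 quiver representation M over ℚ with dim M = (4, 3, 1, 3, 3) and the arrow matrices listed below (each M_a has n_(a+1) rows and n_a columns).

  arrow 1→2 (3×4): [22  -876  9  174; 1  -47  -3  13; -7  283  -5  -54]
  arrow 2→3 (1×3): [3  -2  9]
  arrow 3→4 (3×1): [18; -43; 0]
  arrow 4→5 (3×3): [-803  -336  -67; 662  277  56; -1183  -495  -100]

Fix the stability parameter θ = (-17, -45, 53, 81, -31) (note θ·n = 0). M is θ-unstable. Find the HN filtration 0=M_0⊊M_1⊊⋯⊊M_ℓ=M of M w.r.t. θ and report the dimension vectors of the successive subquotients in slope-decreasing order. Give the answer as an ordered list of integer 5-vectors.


Interval decomposition of M: I[1,1], I[1,2]^2, I[1,5], I[4,5]^2.
HN type (ℓ=4): μ^(1)=103/3; μ^(2)=25; μ^(3)=-17; μ^(4)=-31

((0, 0, 1, 1, 1); (0, 0, 0, 2, 2); (1, 0, 0, 0, 0); (3, 3, 0, 0, 0))


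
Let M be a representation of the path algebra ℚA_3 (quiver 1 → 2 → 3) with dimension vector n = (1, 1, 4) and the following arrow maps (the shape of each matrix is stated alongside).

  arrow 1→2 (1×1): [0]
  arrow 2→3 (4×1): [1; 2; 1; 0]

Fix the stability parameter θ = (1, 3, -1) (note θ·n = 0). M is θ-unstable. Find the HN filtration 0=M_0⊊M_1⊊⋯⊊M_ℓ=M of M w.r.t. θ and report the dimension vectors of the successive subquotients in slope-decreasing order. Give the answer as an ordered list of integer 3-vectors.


Via rank(M_{q-1}∘⋯∘M_p): M ≅ I[1,1], I[2,3], I[3,3]^3.
μ_θ-semistable layers: μ^(1)=1; μ^(2)=-1

((1, 1, 1); (0, 0, 3))


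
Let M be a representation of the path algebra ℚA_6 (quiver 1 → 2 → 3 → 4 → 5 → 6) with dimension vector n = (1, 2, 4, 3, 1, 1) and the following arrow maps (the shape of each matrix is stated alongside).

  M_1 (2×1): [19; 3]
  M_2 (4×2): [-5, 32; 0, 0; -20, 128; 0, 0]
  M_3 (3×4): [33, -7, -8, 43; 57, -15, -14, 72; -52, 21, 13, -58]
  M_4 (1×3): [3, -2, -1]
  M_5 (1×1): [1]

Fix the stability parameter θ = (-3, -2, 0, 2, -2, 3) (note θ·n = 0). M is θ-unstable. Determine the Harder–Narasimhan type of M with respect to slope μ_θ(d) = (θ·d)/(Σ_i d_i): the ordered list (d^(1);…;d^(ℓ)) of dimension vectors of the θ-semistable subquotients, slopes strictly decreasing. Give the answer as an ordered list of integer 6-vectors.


Barcode: M ≅ I[1,6], I[2,2], I[3,3], I[3,4]^2. HN layers by μ_θ (5 steps, strictly decreasing):
  μ^(1)=3; μ^(2)=2; μ^(3)=0; μ^(4)=-2; μ^(5)=-3

((0, 0, 0, 0, 0, 1); (0, 0, 0, 2, 0, 0); (0, 0, 4, 1, 1, 0); (0, 2, 0, 0, 0, 0); (1, 0, 0, 0, 0, 0))


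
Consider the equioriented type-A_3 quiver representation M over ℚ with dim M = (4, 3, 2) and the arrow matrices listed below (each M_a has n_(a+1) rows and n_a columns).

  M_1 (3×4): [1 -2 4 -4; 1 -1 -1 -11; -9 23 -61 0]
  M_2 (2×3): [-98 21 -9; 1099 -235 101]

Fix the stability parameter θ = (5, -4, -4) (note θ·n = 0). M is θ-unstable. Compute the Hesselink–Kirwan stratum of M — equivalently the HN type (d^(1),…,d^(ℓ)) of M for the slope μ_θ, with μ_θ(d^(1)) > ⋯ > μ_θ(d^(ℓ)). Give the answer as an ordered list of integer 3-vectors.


Interval decomposition of M: I[1,1], I[1,2], I[1,3]^2.
HN type (ℓ=3): μ^(1)=5; μ^(2)=1/2; μ^(3)=-1

((1, 0, 0); (1, 1, 0); (2, 2, 2))


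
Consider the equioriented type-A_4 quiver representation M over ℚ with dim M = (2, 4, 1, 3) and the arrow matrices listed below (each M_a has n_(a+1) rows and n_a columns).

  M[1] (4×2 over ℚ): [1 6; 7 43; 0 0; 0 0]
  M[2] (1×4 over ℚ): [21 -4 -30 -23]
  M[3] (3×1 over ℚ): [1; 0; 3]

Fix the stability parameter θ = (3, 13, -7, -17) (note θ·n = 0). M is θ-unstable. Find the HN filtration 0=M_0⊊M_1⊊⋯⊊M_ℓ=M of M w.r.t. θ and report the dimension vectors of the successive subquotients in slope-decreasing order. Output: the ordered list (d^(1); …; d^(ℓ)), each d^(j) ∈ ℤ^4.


Interval decomposition of M: I[1,2], I[1,4], I[2,2]^2, I[4,4]^2.
HN type (ℓ=4): μ^(1)=13; μ^(2)=3; μ^(3)=-2; μ^(4)=-17

((0, 3, 0, 0); (1, 0, 0, 0); (1, 1, 1, 1); (0, 0, 0, 2))
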